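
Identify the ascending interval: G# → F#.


Letter names: G → F spans 7 letter names → a 7th
Semitones: G# → F# = 10 half-steps
A 7th of 10 semitones is a minor 7th
= minor 7th


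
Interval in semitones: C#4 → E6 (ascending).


Absolute semitone position = octave×12 + chromatic position
C#4: 4×12 + 1 = 49
E6: 6×12 + 4 = 76
Difference = 76 - 49 = 27
= 27 semitones


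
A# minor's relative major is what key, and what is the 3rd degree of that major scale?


Reasoning:
The relative major shares the key signature and is a minor 3rd above the minor tonic
A minor 3rd above A# is C#
→ relative major of A# minor is C# major
C# major scale: C# D# E# F# G# A# B#
= C# major; 3rd degree = E#


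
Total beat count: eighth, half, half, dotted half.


Let's work it out.
Beat values:
  eighth = 0.5 beats
  half = 2 beats
  half = 2 beats
  dotted half = 3 beats
Sum = 0.5 + 2 + 2 + 3
= 7.5 beats


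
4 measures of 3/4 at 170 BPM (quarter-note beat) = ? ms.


Let's work it out.
Quarter-note beat duration = 60000 / 170 ms
Beats per measure (3/4) = 3
One measure = 3 × 60000 / 170 = 180000 / 170 ms
4 measures = 4 × 180000 / 170 = 720000 / 170
= 4235.3 ms


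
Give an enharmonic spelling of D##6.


Reasoning:
Enharmonic notes sound the same pitch but are spelled with different letter names
D## and E name the same pitch class
= E6


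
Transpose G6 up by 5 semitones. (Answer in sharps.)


Working:
G6: chromatic position 7 in octave 6 → absolute = 6×12 + 7 = 79
Transpose up 5: 79 + 5 = 84
84 = 7×12 + 0 → C in octave 7
Result = C7


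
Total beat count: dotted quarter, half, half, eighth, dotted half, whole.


Step by step:
Beat values:
  dotted quarter = 1.5 beats
  half = 2 beats
  half = 2 beats
  eighth = 0.5 beats
  dotted half = 3 beats
  whole = 4 beats
Sum = 1.5 + 2 + 2 + 0.5 + 3 + 4
= 13 beats


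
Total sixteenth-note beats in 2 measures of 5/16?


Let's work it out.
Time signature 5/16: the bottom number 16 means the sixteenth note gets one count
The top number 5 means 5 sixteenth-note beats per measure
Total = 5 × 2 measures
= 10 sixteenth-note beats


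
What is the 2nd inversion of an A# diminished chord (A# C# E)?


Step by step:
Root position: A# C# E
2nd inversion: move root and 3rd up an octave
Bass note: E
Notes (bottom to top) = E A# C#


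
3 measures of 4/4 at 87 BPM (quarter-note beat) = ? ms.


Quarter-note beat duration = 60000 / 87 ms
Beats per measure (4/4) = 4
One measure = 4 × 60000 / 87 = 240000 / 87 ms
3 measures = 3 × 240000 / 87 = 720000 / 87
= 8275.9 ms


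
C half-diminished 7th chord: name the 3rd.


Step by step:
Half-diminished 7th chord = root + minor 3rd + diminished 5th + minor 7th
Seventh chords stack in thirds, so the letter names are C-E-G-B
Root: C
Minor 3rd above C: Eb
Diminished 5th above C: Gb
Minor 7th above C: Bb
The 3rd = Eb


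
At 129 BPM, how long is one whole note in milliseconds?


Reasoning:
One quarter-note beat = 60000 / BPM = 60000 / 129 ms
Whole note = 4 × quarter note
Duration = 4 × 60000 / 129 = 240000 / 129
= 1860.5 ms


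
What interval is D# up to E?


Step by step:
Letter names: D → E spans 2 letter names → a 2nd
Semitones: D# → E = 1 half-step
A 2nd of 1 semitone is a minor 2nd
= minor 2nd


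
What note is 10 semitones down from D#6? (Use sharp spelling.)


Reasoning:
D#6: chromatic position 3 in octave 6 → absolute = 6×12 + 3 = 75
Transpose down 10: 75 - 10 = 65
65 = 5×12 + 5 → F in octave 5
Result = F5


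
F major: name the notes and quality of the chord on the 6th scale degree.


Working:
F major scale: F G A Bb C D E
Diatonic triad on degree 6 stacks scale notes 6, 1, 3: D F A
D→F = 3 semitones; D→A = 7 semitones → minor triad
= D F A (minor)


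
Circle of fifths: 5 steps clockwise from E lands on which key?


Working:
Each clockwise step on the circle of fifths moves up a perfect 5th
From E: E → B → F#/Gb → Db → Ab → Eb
= Eb


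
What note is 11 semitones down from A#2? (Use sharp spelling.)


A#2: chromatic position 10 in octave 2 → absolute = 2×12 + 10 = 34
Transpose down 11: 34 - 11 = 23
23 = 1×12 + 11 → B in octave 1
Result = B1


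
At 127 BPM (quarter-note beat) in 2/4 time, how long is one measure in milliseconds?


Reasoning:
Quarter-note beat duration = 60000 / 127 ms
Beats per measure (2/4) = 2
One measure = 2 × 60000 / 127 = 120000 / 127 ms
= 944.9 ms


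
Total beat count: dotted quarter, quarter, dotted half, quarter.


Beat values:
  dotted quarter = 1.5 beats
  quarter = 1 beat
  dotted half = 3 beats
  quarter = 1 beat
Sum = 1.5 + 1 + 3 + 1
= 6.5 beats


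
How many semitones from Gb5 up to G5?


Reasoning:
Absolute semitone position = octave×12 + chromatic position
Gb5: 5×12 + 6 = 66
G5: 5×12 + 7 = 67
Difference = 67 - 66 = 1
= 1 semitone


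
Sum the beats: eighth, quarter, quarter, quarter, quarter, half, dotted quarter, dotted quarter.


Let's work it out.
Beat values:
  eighth = 0.5 beats
  quarter = 1 beat
  quarter = 1 beat
  quarter = 1 beat
  quarter = 1 beat
  half = 2 beats
  dotted quarter = 1.5 beats
  dotted quarter = 1.5 beats
Sum = 0.5 + 1 + 1 + 1 + 1 + 2 + 1.5 + 1.5
= 9.5 beats


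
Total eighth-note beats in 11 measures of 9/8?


Step by step:
Time signature 9/8: the bottom number 8 means the eighth note gets one count
The top number 9 means 9 eighth-note beats per measure
Total = 9 × 11 measures
= 99 eighth-note beats


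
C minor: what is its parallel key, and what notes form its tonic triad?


Let's work it out.
Parallel keys share the same tonic but differ in mode
C minor → parallel is C major
Tonic triad of C major = C E G
= C major; triad = C E G


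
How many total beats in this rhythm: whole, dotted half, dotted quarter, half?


Reasoning:
Beat values:
  whole = 4 beats
  dotted half = 3 beats
  dotted quarter = 1.5 beats
  half = 2 beats
Sum = 4 + 3 + 1.5 + 2
= 10.5 beats


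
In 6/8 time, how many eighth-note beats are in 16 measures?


Let's work it out.
Time signature 6/8: the bottom number 8 means the eighth note gets one count
The top number 6 means 6 eighth-note beats per measure
Total = 6 × 16 measures
= 96 eighth-note beats


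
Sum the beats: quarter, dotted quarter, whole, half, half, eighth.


Beat values:
  quarter = 1 beat
  dotted quarter = 1.5 beats
  whole = 4 beats
  half = 2 beats
  half = 2 beats
  eighth = 0.5 beats
Sum = 1 + 1.5 + 4 + 2 + 2 + 0.5
= 11 beats


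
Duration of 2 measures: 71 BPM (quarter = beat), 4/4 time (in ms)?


Let's work it out.
Quarter-note beat duration = 60000 / 71 ms
Beats per measure (4/4) = 4
One measure = 4 × 60000 / 71 = 240000 / 71 ms
2 measures = 2 × 240000 / 71 = 480000 / 71
= 6760.6 ms


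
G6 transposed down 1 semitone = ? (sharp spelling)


Reasoning:
G6: chromatic position 7 in octave 6 → absolute = 6×12 + 7 = 79
Transpose down 1: 79 - 1 = 78
78 = 6×12 + 6 → F# in octave 6
Result = F#6


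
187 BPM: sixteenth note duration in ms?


One quarter-note beat = 60000 / BPM = 60000 / 187 ms
Sixteenth note = 1/4 × quarter note
Duration = 1/4 × 60000 / 187 = 15000 / 187
= 80.2 ms


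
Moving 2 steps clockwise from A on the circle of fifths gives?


Working:
Each clockwise step on the circle of fifths moves up a perfect 5th
From A: A → E → B
= B


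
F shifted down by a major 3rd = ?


Reasoning:
major 3rd: 3 letter names, 4 semitones
Letter: F - 2 → D
Pitch: F - 4 semitones, spelled as a D → Db
= Db


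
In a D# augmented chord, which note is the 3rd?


Augmented triad = root + major 3rd (4 semitones) + augmented 5th (8 semitones)
A triad on D# stacks thirds, so the chord tones use letter names D-F-A
Root: D#
Major 3rd above D#: F##
Augmented 5th above D#: A##
The 3rd = F##


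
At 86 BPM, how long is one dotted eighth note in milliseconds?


One quarter-note beat = 60000 / BPM = 60000 / 86 ms
Dotted eighth note = 3/4 × quarter note
Duration = 3/4 × 60000 / 86 = 45000 / 86
= 523.3 ms


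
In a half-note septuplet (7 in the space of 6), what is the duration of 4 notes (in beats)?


Let's work it out.
Septuplet: 7 notes occupy the space of 6 half notes
Space = 6 × 2 = 12 beats
Each septuplet note = 12 / 7 = 12/7 beats
4 notes = 4 × 12/7 = 48/7
= 48/7 beats


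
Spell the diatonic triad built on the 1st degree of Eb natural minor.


Working:
Eb natural minor scale: Eb F Gb Ab Bb Cb Db
Diatonic triad on degree 1 stacks scale notes 1, 3, 5: Eb Gb Bb
Eb→Gb = 3 semitones; Eb→Bb = 7 semitones → minor triad
= Eb Gb Bb (minor)


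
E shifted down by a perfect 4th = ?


perfect 4th: 4 letter names, 5 semitones
Letter: E - 3 → B
Pitch: E - 5 semitones, spelled as a B → B
= B


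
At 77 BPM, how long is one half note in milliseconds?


One quarter-note beat = 60000 / BPM = 60000 / 77 ms
Half note = 2 × quarter note
Duration = 2 × 60000 / 77 = 120000 / 77
= 1558.4 ms


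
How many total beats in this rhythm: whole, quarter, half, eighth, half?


Solution.
Beat values:
  whole = 4 beats
  quarter = 1 beat
  half = 2 beats
  eighth = 0.5 beats
  half = 2 beats
Sum = 4 + 1 + 2 + 0.5 + 2
= 9.5 beats


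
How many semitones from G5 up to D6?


Working:
Absolute semitone position = octave×12 + chromatic position
G5: 5×12 + 7 = 67
D6: 6×12 + 2 = 74
Difference = 74 - 67 = 7
= 7 semitones


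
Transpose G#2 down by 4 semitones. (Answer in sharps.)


Working:
G#2: chromatic position 8 in octave 2 → absolute = 2×12 + 8 = 32
Transpose down 4: 32 - 4 = 28
28 = 2×12 + 4 → E in octave 2
Result = E2


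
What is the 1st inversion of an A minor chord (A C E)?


Root position: A C E
1st inversion: move root up an octave
Bass note: C
Notes (bottom to top) = C E A


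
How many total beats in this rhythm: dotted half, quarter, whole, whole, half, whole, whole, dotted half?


Working:
Beat values:
  dotted half = 3 beats
  quarter = 1 beat
  whole = 4 beats
  whole = 4 beats
  half = 2 beats
  whole = 4 beats
  whole = 4 beats
  dotted half = 3 beats
Sum = 3 + 1 + 4 + 4 + 2 + 4 + 4 + 3
= 25 beats


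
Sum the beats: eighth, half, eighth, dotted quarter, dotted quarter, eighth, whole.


Beat values:
  eighth = 0.5 beats
  half = 2 beats
  eighth = 0.5 beats
  dotted quarter = 1.5 beats
  dotted quarter = 1.5 beats
  eighth = 0.5 beats
  whole = 4 beats
Sum = 0.5 + 2 + 0.5 + 1.5 + 1.5 + 0.5 + 4
= 10.5 beats


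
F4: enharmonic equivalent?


Working:
Enharmonic notes sound the same pitch but are spelled with different letter names
F and Gbb name the same pitch class
= Gbb4


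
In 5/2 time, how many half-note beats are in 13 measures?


Let's work it out.
Time signature 5/2: the bottom number 2 means the half note gets one count
The top number 5 means 5 half-note beats per measure
Total = 5 × 13 measures
= 65 half-note beats


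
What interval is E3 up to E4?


Reasoning:
Letter names: E → E spans 8 letter names → an octave
Semitones: E3 → E4 = 12 half-steps
An octave of 12 semitones is a perfect octave
= perfect octave


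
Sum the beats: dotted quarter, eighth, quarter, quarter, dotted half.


Beat values:
  dotted quarter = 1.5 beats
  eighth = 0.5 beats
  quarter = 1 beat
  quarter = 1 beat
  dotted half = 3 beats
Sum = 1.5 + 0.5 + 1 + 1 + 3
= 7 beats


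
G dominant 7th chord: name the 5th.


Dominant 7th chord = root + major 3rd + perfect 5th + minor 7th
Seventh chords stack in thirds, so the letter names are G-B-D-F
Root: G
Major 3rd above G: B
Perfect 5th above G: D
Minor 7th above G: F
The 5th = D


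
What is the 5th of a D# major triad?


Step by step:
Major triad = root + major 3rd (4 semitones) + perfect 5th (7 semitones)
A triad on D# stacks thirds, so the chord tones use letter names D-F-A
Root: D#
Major 3rd above D#: F##
Perfect 5th above D#: A#
The 5th = A#


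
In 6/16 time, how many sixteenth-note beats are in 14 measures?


Working:
Time signature 6/16: the bottom number 16 means the sixteenth note gets one count
The top number 6 means 6 sixteenth-note beats per measure
Total = 6 × 14 measures
= 84 sixteenth-note beats


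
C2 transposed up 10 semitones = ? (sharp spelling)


Reasoning:
C2: chromatic position 0 in octave 2 → absolute = 2×12 + 0 = 24
Transpose up 10: 24 + 10 = 34
34 = 2×12 + 10 → A# in octave 2
Result = A#2


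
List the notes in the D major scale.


Working:
Major scale pattern: W-W-H-W-W-W-H (2-2-1-2-2-2-1 semitones)
Starting from D:
  D + 2 semitones → E
  E + 2 semitones → F#
  F# + 1 semitone → G
  G + 2 semitones → A
  A + 2 semitones → B
  B + 2 semitones → C#
  C# + 1 semitone → D
Scale = D E F# G A B C#


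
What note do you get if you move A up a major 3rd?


Let's work it out.
major 3rd: 3 letter names, 4 semitones
Letter: A + 2 → C
Pitch: A + 4 semitones, spelled as a C → C#
= C#


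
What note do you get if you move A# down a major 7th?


Let's work it out.
major 7th: 7 letter names, 11 semitones
Letter: A - 6 → B
Pitch: A# - 11 semitones, spelled as a B → B
= B


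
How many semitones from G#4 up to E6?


Let's work it out.
Absolute semitone position = octave×12 + chromatic position
G#4: 4×12 + 8 = 56
E6: 6×12 + 4 = 76
Difference = 76 - 56 = 20
= 20 semitones


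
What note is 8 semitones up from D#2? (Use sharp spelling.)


D#2: chromatic position 3 in octave 2 → absolute = 2×12 + 3 = 27
Transpose up 8: 27 + 8 = 35
35 = 2×12 + 11 → B in octave 2
Result = B2


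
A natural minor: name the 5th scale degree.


Step by step:
Natural minor scale pattern: W-H-W-W-H-W-W (2-1-2-2-1-2-2 semitones)
Starting from A:
  A + 2 semitones → B
  B + 1 semitone → C
  C + 2 semitones → D
  D + 2 semitones → E
  E + 1 semitone → F
  F + 2 semitones → G
  G + 2 semitones → A
Scale: A B C D E F G
Degree 5 = E


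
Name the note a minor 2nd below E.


Reasoning:
A 2nd spans 2 letter names, so from E we land on D
A minor 2nd = 1 semitone below E
Spell D at that pitch: D#
= D#


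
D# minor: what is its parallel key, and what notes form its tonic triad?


Let's work it out.
Parallel keys share the same tonic but differ in mode
D# minor → parallel is D# major
Tonic triad of D# major = D# F## A#
= D# major; triad = D# F## A#


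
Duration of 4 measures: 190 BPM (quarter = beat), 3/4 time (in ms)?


Quarter-note beat duration = 60000 / 190 ms
Beats per measure (3/4) = 3
One measure = 3 × 60000 / 190 = 180000 / 190 ms
4 measures = 4 × 180000 / 190 = 720000 / 190
= 3789.5 ms


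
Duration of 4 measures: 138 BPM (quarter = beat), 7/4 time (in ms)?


Quarter-note beat duration = 60000 / 138 ms
Beats per measure (7/4) = 7
One measure = 7 × 60000 / 138 = 420000 / 138 ms
4 measures = 4 × 420000 / 138 = 1680000 / 138
= 12173.9 ms


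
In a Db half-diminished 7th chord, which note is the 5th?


Solution.
Half-diminished 7th chord = root + minor 3rd + diminished 5th + minor 7th
Seventh chords stack in thirds, so the letter names are D-F-A-C
Root: Db
Minor 3rd above Db: Fb
Diminished 5th above Db: Abb
Minor 7th above Db: Cb
The 5th = Abb


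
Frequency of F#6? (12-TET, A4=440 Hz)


f = 440 × 2^(n/12) where n = semitones from A4
F#6: 21 semitones from A4
f = 440 × 2^(21/12)
f = 1479.98 Hz


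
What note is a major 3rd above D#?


Reasoning:
A 3rd spans 3 letter names, so from D we land on F
A major 3rd = 4 semitones above D#
Spell F at that pitch: F##
= F##


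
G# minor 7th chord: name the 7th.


Let's work it out.
Minor 7th chord = root + minor 3rd + perfect 5th + minor 7th
Seventh chords stack in thirds, so the letter names are G-B-D-F
Root: G#
Minor 3rd above G#: B
Perfect 5th above G#: D#
Minor 7th above G#: F#
The 7th = F#


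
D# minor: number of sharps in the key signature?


Sharp minor keys follow the circle of fifths: A(0), E(1), B(2), F#(3), C#(4), G#(5), D#(6), A#(7)
D# minor has 6 sharps
Order of sharps: F# C# G# D# A# E# B# → first 6: F#, C#, G#, D#, A#, E#
= 6 sharps


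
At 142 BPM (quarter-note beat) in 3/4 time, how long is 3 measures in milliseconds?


Solution.
Quarter-note beat duration = 60000 / 142 ms
Beats per measure (3/4) = 3
One measure = 3 × 60000 / 142 = 180000 / 142 ms
3 measures = 3 × 180000 / 142 = 540000 / 142
= 3802.8 ms


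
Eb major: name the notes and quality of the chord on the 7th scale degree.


Reasoning:
Eb major scale: Eb F G Ab Bb C D
Diatonic triad on degree 7 stacks scale notes 7, 2, 4: D F Ab
D→F = 3 semitones; D→Ab = 6 semitones → diminished triad
= D F Ab (diminished)


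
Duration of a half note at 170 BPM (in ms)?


Solution.
One quarter-note beat = 60000 / BPM = 60000 / 170 ms
Half note = 2 × quarter note
Duration = 2 × 60000 / 170 = 120000 / 170
= 705.9 ms


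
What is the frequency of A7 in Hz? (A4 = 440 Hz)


Step by step:
f = 440 × 2^(n/12) where n = semitones from A4
A7: 36 semitones from A4
f = 440 × 2^(36/12)
f = 3520.00 Hz


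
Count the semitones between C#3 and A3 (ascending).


Working:
Absolute semitone position = octave×12 + chromatic position
C#3: 3×12 + 1 = 37
A3: 3×12 + 9 = 45
Difference = 45 - 37 = 8
= 8 semitones


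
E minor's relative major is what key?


Let's work it out.
The relative major shares the key signature and is a minor 3rd above the minor tonic
A minor 3rd above E is G
→ relative major of E minor is G major
= G major


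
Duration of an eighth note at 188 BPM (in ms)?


Step by step:
One quarter-note beat = 60000 / BPM = 60000 / 188 ms
Eighth note = 1/2 × quarter note
Duration = 1/2 × 60000 / 188 = 30000 / 188
= 159.6 ms


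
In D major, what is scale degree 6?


Major scale pattern: W-W-H-W-W-W-H (2-2-1-2-2-2-1 semitones)
Starting from D:
  D + 2 semitones → E
  E + 2 semitones → F#
  F# + 1 semitone → G
  G + 2 semitones → A
  A + 2 semitones → B
  B + 2 semitones → C#
  C# + 1 semitone → D
Scale: D E F# G A B C#
Degree 6 = B


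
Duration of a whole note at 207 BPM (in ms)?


Reasoning:
One quarter-note beat = 60000 / BPM = 60000 / 207 ms
Whole note = 4 × quarter note
Duration = 4 × 60000 / 207 = 240000 / 207
= 1159.4 ms


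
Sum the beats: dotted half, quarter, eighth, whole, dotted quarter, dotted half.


Solution.
Beat values:
  dotted half = 3 beats
  quarter = 1 beat
  eighth = 0.5 beats
  whole = 4 beats
  dotted quarter = 1.5 beats
  dotted half = 3 beats
Sum = 3 + 1 + 0.5 + 4 + 1.5 + 3
= 13 beats


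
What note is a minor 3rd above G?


Let's work it out.
A 3rd spans 3 letter names, so from G we land on B
A minor 3rd = 3 semitones above G
Spell B at that pitch: Bb
= Bb


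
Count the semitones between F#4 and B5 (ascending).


Working:
Absolute semitone position = octave×12 + chromatic position
F#4: 4×12 + 6 = 54
B5: 5×12 + 11 = 71
Difference = 71 - 54 = 17
= 17 semitones


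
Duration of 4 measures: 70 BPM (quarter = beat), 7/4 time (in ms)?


Working:
Quarter-note beat duration = 60000 / 70 ms
Beats per measure (7/4) = 7
One measure = 7 × 60000 / 70 = 420000 / 70 ms
4 measures = 4 × 420000 / 70 = 1680000 / 70
= 24000.0 ms


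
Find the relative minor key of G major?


Step by step:
The relative minor shares the major's key signature and starts on its 6th degree
6th degree = a major 6th above the tonic; a major 6th above G is E
→ relative minor of G major is E minor
= E minor


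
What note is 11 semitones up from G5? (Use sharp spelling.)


Reasoning:
G5: chromatic position 7 in octave 5 → absolute = 5×12 + 7 = 67
Transpose up 11: 67 + 11 = 78
78 = 6×12 + 6 → F# in octave 6
Result = F#6


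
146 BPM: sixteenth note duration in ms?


One quarter-note beat = 60000 / BPM = 60000 / 146 ms
Sixteenth note = 1/4 × quarter note
Duration = 1/4 × 60000 / 146 = 15000 / 146
= 102.7 ms


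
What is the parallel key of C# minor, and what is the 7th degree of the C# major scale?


Parallel keys share the same tonic but differ in mode
C# minor → parallel is C# major
C# major scale: C# D# E# F# G# A# B#
= C# major; 7th degree = B#


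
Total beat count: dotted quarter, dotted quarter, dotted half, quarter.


Reasoning:
Beat values:
  dotted quarter = 1.5 beats
  dotted quarter = 1.5 beats
  dotted half = 3 beats
  quarter = 1 beat
Sum = 1.5 + 1.5 + 3 + 1
= 7 beats


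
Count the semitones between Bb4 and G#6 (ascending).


Absolute semitone position = octave×12 + chromatic position
Bb4: 4×12 + 10 = 58
G#6: 6×12 + 8 = 80
Difference = 80 - 58 = 22
= 22 semitones


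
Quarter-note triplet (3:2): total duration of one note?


Triplet: 3 notes occupy the space of 2 quarter notes
Space = 2 × 1 = 2 beats
Each triplet note = 2 / 3 = 2/3 beats
= 2/3 beats


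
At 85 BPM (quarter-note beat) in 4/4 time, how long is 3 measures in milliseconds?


Let's work it out.
Quarter-note beat duration = 60000 / 85 ms
Beats per measure (4/4) = 4
One measure = 4 × 60000 / 85 = 240000 / 85 ms
3 measures = 3 × 240000 / 85 = 720000 / 85
= 8470.6 ms


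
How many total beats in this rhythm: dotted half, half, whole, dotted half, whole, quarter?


Beat values:
  dotted half = 3 beats
  half = 2 beats
  whole = 4 beats
  dotted half = 3 beats
  whole = 4 beats
  quarter = 1 beat
Sum = 3 + 2 + 4 + 3 + 4 + 1
= 17 beats


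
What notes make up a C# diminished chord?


Diminished triad = root + minor 3rd (3 semitones) + diminished 5th (6 semitones)
A triad on C# stacks thirds, so the chord tones use letter names C-E-G
Root: C#
Minor 3rd above C#: E
Diminished 5th above C#: G
Chord = C# E G


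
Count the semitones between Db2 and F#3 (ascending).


Absolute semitone position = octave×12 + chromatic position
Db2: 2×12 + 1 = 25
F#3: 3×12 + 6 = 42
Difference = 42 - 25 = 17
= 17 semitones


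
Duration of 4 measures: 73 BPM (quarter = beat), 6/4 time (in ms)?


Solution.
Quarter-note beat duration = 60000 / 73 ms
Beats per measure (6/4) = 6
One measure = 6 × 60000 / 73 = 360000 / 73 ms
4 measures = 4 × 360000 / 73 = 1440000 / 73
= 19726.0 ms


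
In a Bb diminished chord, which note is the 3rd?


Solution.
Diminished triad = root + minor 3rd (3 semitones) + diminished 5th (6 semitones)
A triad on Bb stacks thirds, so the chord tones use letter names B-D-F
Root: Bb
Minor 3rd above Bb: Db
Diminished 5th above Bb: Fb
The 3rd = Db


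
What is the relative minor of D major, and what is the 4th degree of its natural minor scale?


The relative minor shares the major's key signature and starts on its 6th degree
6th degree = a major 6th above the tonic; a major 6th above D is B
→ relative minor of D major is B minor
B natural minor scale: B C# D E F# G A
= B minor; 4th degree = E


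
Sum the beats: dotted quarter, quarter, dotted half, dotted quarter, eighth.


Working:
Beat values:
  dotted quarter = 1.5 beats
  quarter = 1 beat
  dotted half = 3 beats
  dotted quarter = 1.5 beats
  eighth = 0.5 beats
Sum = 1.5 + 1 + 3 + 1.5 + 0.5
= 7.5 beats


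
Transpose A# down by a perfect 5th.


Let's work it out.
perfect 5th: 5 letter names, 7 semitones
Letter: A - 4 → D
Pitch: A# - 7 semitones, spelled as a D → D#
= D#


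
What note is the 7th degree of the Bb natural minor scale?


Natural minor scale pattern: W-H-W-W-H-W-W (2-1-2-2-1-2-2 semitones)
Starting from Bb:
  Bb + 2 semitones → C
  C + 1 semitone → Db
  Db + 2 semitones → Eb
  Eb + 2 semitones → F
  F + 1 semitone → Gb
  Gb + 2 semitones → Ab
  Ab + 2 semitones → Bb
Scale: Bb C Db Eb F Gb Ab
Degree 7 = Ab


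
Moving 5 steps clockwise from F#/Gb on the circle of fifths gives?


Let's work it out.
Each clockwise step on the circle of fifths moves up a perfect 5th
From F#/Gb: F#/Gb → Db → Ab → Eb → Bb → F
= F


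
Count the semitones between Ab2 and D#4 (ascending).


Absolute semitone position = octave×12 + chromatic position
Ab2: 2×12 + 8 = 32
D#4: 4×12 + 3 = 51
Difference = 51 - 32 = 19
= 19 semitones


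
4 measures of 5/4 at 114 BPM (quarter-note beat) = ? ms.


Step by step:
Quarter-note beat duration = 60000 / 114 ms
Beats per measure (5/4) = 5
One measure = 5 × 60000 / 114 = 300000 / 114 ms
4 measures = 4 × 300000 / 114 = 1200000 / 114
= 10526.3 ms


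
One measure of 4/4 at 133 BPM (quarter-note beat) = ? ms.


Quarter-note beat duration = 60000 / 133 ms
Beats per measure (4/4) = 4
One measure = 4 × 60000 / 133 = 240000 / 133 ms
= 1804.5 ms


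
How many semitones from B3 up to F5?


Let's work it out.
Absolute semitone position = octave×12 + chromatic position
B3: 3×12 + 11 = 47
F5: 5×12 + 5 = 65
Difference = 65 - 47 = 18
= 18 semitones


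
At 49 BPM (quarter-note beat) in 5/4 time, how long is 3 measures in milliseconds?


Reasoning:
Quarter-note beat duration = 60000 / 49 ms
Beats per measure (5/4) = 5
One measure = 5 × 60000 / 49 = 300000 / 49 ms
3 measures = 3 × 300000 / 49 = 900000 / 49
= 18367.3 ms


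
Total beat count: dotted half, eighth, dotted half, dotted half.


Let's work it out.
Beat values:
  dotted half = 3 beats
  eighth = 0.5 beats
  dotted half = 3 beats
  dotted half = 3 beats
Sum = 3 + 0.5 + 3 + 3
= 9.5 beats


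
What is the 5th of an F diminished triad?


Diminished triad = root + minor 3rd (3 semitones) + diminished 5th (6 semitones)
A triad on F stacks thirds, so the chord tones use letter names F-A-C
Root: F
Minor 3rd above F: Ab
Diminished 5th above F: Cb
The 5th = Cb


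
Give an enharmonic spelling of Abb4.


Enharmonic notes sound the same pitch but are spelled with different letter names
Abb and G name the same pitch class
= G4


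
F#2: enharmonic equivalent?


Solution.
Enharmonic notes sound the same pitch but are spelled with different letter names
F# and Gb name the same pitch class
= Gb2


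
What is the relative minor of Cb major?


Solution.
The relative minor shares the major's key signature and starts on its 6th degree
6th degree = a major 6th above the tonic; a major 6th above Cb is Ab
→ relative minor of Cb major is Ab minor
= Ab minor


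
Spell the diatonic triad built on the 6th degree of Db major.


Db major scale: Db Eb F Gb Ab Bb C
Diatonic triad on degree 6 stacks scale notes 6, 1, 3: Bb Db F
Bb→Db = 3 semitones; Bb→F = 7 semitones → minor triad
= Bb Db F (minor)


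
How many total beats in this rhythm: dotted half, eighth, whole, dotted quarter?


Let's work it out.
Beat values:
  dotted half = 3 beats
  eighth = 0.5 beats
  whole = 4 beats
  dotted quarter = 1.5 beats
Sum = 3 + 0.5 + 4 + 1.5
= 9 beats


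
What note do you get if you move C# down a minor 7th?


Let's work it out.
minor 7th: 7 letter names, 10 semitones
Letter: C - 6 → D
Pitch: C# - 10 semitones, spelled as a D → D#
= D#


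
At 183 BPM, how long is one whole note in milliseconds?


Solution.
One quarter-note beat = 60000 / BPM = 60000 / 183 ms
Whole note = 4 × quarter note
Duration = 4 × 60000 / 183 = 240000 / 183
= 1311.5 ms


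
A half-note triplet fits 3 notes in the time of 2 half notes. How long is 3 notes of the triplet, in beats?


Let's work it out.
Triplet: 3 notes occupy the space of 2 half notes
Space = 2 × 2 = 4 beats
Each triplet note = 4 / 3 = 4/3 beats
3 notes = 3 × 4/3 = 4
= 4 beats


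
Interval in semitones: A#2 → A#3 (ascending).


Working:
Absolute semitone position = octave×12 + chromatic position
A#2: 2×12 + 10 = 34
A#3: 3×12 + 10 = 46
Difference = 46 - 34 = 12
= 12 semitones


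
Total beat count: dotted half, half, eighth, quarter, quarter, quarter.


Step by step:
Beat values:
  dotted half = 3 beats
  half = 2 beats
  eighth = 0.5 beats
  quarter = 1 beat
  quarter = 1 beat
  quarter = 1 beat
Sum = 3 + 2 + 0.5 + 1 + 1 + 1
= 8.5 beats


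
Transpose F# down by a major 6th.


Let's work it out.
major 6th: 6 letter names, 9 semitones
Letter: F - 5 → A
Pitch: F# - 9 semitones, spelled as an A → A
= A


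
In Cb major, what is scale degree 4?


Major scale pattern: W-W-H-W-W-W-H (2-2-1-2-2-2-1 semitones)
Starting from Cb:
  Cb + 2 semitones → Db
  Db + 2 semitones → Eb
  Eb + 1 semitone → Fb
  Fb + 2 semitones → Gb
  Gb + 2 semitones → Ab
  Ab + 2 semitones → Bb
  Bb + 1 semitone → Cb
Scale: Cb Db Eb Fb Gb Ab Bb
Degree 4 = Fb


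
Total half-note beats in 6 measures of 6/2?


Time signature 6/2: the bottom number 2 means the half note gets one count
The top number 6 means 6 half-note beats per measure
Total = 6 × 6 measures
= 36 half-note beats


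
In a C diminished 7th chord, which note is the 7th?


Let's work it out.
Diminished 7th chord = root + minor 3rd + diminished 5th + diminished 7th
Seventh chords stack in thirds, so the letter names are C-E-G-B
Root: C
Minor 3rd above C: Eb
Diminished 5th above C: Gb
Diminished 7th above C: Bbb
The 7th = Bbb


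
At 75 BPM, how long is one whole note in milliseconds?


Let's work it out.
One quarter-note beat = 60000 / BPM = 60000 / 75 ms
Whole note = 4 × quarter note
Duration = 4 × 60000 / 75 = 240000 / 75
= 3200.0 ms


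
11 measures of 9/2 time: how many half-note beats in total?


Solution.
Time signature 9/2: the bottom number 2 means the half note gets one count
The top number 9 means 9 half-note beats per measure
Total = 9 × 11 measures
= 99 half-note beats


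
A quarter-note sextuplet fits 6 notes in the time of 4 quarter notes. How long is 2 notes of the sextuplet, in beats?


Sextuplet: 6 notes occupy the space of 4 quarter notes
Space = 4 × 1 = 4 beats
Each sextuplet note = 4 / 6 = 2/3 beats
2 notes = 2 × 2/3 = 4/3
= 4/3 beats


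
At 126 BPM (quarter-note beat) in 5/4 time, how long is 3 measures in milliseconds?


Reasoning:
Quarter-note beat duration = 60000 / 126 ms
Beats per measure (5/4) = 5
One measure = 5 × 60000 / 126 = 300000 / 126 ms
3 measures = 3 × 300000 / 126 = 900000 / 126
= 7142.9 ms


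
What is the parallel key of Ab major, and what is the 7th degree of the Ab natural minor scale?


Parallel keys share the same tonic but differ in mode
Ab major → parallel is Ab minor
Ab natural minor scale: Ab Bb Cb Db Eb Fb Gb
= Ab minor; 7th degree = Gb


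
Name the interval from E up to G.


Reasoning:
Letter names: E → G spans 3 letter names → a 3rd
Semitones: E → G = 3 half-steps
A 3rd of 3 semitones is a minor 3rd
= minor 3rd


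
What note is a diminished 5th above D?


Reasoning:
A 5th spans 5 letter names, so from D we land on A
A diminished 5th = 6 semitones above D
Spell A at that pitch: Ab
= Ab


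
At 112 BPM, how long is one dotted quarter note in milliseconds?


Reasoning:
One quarter-note beat = 60000 / BPM = 60000 / 112 ms
Dotted quarter note = 3/2 × quarter note
Duration = 3/2 × 60000 / 112 = 90000 / 112
= 803.6 ms


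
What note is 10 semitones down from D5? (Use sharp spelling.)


Solution.
D5: chromatic position 2 in octave 5 → absolute = 5×12 + 2 = 62
Transpose down 10: 62 - 10 = 52
52 = 4×12 + 4 → E in octave 4
Result = E4


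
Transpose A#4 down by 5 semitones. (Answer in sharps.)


Working:
A#4: chromatic position 10 in octave 4 → absolute = 4×12 + 10 = 58
Transpose down 5: 58 - 5 = 53
53 = 4×12 + 5 → F in octave 4
Result = F4


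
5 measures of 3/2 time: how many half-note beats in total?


Reasoning:
Time signature 3/2: the bottom number 2 means the half note gets one count
The top number 3 means 3 half-note beats per measure
Total = 3 × 5 measures
= 15 half-note beats


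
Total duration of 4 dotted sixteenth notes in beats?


Base sixteenth note = 1/4 beats
Dot 1 adds half the previous value: +1/8
One dotted sixteenth = 1/4 + 1/8 = 3/8
4 of them = 4 × 3/8 = 3/2
= 3/2 beats


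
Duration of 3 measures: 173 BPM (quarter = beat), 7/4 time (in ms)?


Let's work it out.
Quarter-note beat duration = 60000 / 173 ms
Beats per measure (7/4) = 7
One measure = 7 × 60000 / 173 = 420000 / 173 ms
3 measures = 3 × 420000 / 173 = 1260000 / 173
= 7283.2 ms


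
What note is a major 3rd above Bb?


Step by step:
A 3rd spans 3 letter names, so from B we land on D
A major 3rd = 4 semitones above Bb
Spell D at that pitch: D
= D


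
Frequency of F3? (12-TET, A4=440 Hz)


Step by step:
f = 440 × 2^(n/12) where n = semitones from A4
F3: -16 semitones from A4
f = 440 × 2^(-16/12)
f = 174.61 Hz


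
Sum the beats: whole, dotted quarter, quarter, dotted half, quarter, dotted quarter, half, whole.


Solution.
Beat values:
  whole = 4 beats
  dotted quarter = 1.5 beats
  quarter = 1 beat
  dotted half = 3 beats
  quarter = 1 beat
  dotted quarter = 1.5 beats
  half = 2 beats
  whole = 4 beats
Sum = 4 + 1.5 + 1 + 3 + 1 + 1.5 + 2 + 4
= 18 beats


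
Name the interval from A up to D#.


Working:
Letter names: A → D spans 4 letter names → a 4th
Semitones: A → D# = 6 half-steps
A 4th of 6 semitones is an augmented 4th
= augmented 4th


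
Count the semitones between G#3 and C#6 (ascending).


Let's work it out.
Absolute semitone position = octave×12 + chromatic position
G#3: 3×12 + 8 = 44
C#6: 6×12 + 1 = 73
Difference = 73 - 44 = 29
= 29 semitones


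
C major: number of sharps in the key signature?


Step by step:
Sharp major keys follow the circle of fifths: C(0), G(1), D(2), A(3), E(4), B(5), F#(6), C#(7)
C major has 0 sharps
= 0 sharps


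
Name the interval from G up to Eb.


Reasoning:
Letter names: G → E spans 6 letter names → a 6th
Semitones: G → Eb = 8 half-steps
A 6th of 8 semitones is a minor 6th
= minor 6th


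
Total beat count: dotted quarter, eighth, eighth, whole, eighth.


Solution.
Beat values:
  dotted quarter = 1.5 beats
  eighth = 0.5 beats
  eighth = 0.5 beats
  whole = 4 beats
  eighth = 0.5 beats
Sum = 1.5 + 0.5 + 0.5 + 4 + 0.5
= 7 beats


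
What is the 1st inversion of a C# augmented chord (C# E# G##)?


Root position: C# E# G##
1st inversion: move root up an octave
Bass note: E#
Notes (bottom to top) = E# G## C#


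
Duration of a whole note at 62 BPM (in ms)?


One quarter-note beat = 60000 / BPM = 60000 / 62 ms
Whole note = 4 × quarter note
Duration = 4 × 60000 / 62 = 240000 / 62
= 3871.0 ms


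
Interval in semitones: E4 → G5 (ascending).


Let's work it out.
Absolute semitone position = octave×12 + chromatic position
E4: 4×12 + 4 = 52
G5: 5×12 + 7 = 67
Difference = 67 - 52 = 15
= 15 semitones


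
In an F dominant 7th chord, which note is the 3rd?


Dominant 7th chord = root + major 3rd + perfect 5th + minor 7th
Seventh chords stack in thirds, so the letter names are F-A-C-E
Root: F
Major 3rd above F: A
Perfect 5th above F: C
Minor 7th above F: Eb
The 3rd = A


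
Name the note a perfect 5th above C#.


Let's work it out.
A 5th spans 5 letter names, so from C we land on G
A perfect 5th = 7 semitones above C#
Spell G at that pitch: G#
= G#


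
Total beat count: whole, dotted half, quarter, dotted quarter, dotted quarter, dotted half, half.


Working:
Beat values:
  whole = 4 beats
  dotted half = 3 beats
  quarter = 1 beat
  dotted quarter = 1.5 beats
  dotted quarter = 1.5 beats
  dotted half = 3 beats
  half = 2 beats
Sum = 4 + 3 + 1 + 1.5 + 1.5 + 3 + 2
= 16 beats


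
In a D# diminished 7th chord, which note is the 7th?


Diminished 7th chord = root + minor 3rd + diminished 5th + diminished 7th
Seventh chords stack in thirds, so the letter names are D-F-A-C
Root: D#
Minor 3rd above D#: F#
Diminished 5th above D#: A
Diminished 7th above D#: C
The 7th = C


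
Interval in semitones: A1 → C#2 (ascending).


Solution.
Absolute semitone position = octave×12 + chromatic position
A1: 1×12 + 9 = 21
C#2: 2×12 + 1 = 25
Difference = 25 - 21 = 4
= 4 semitones


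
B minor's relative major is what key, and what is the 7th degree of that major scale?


Let's work it out.
The relative major shares the key signature and is a minor 3rd above the minor tonic
A minor 3rd above B is D
→ relative major of B minor is D major
D major scale: D E F# G A B C#
= D major; 7th degree = C#


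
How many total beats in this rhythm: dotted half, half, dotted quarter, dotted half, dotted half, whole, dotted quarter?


Solution.
Beat values:
  dotted half = 3 beats
  half = 2 beats
  dotted quarter = 1.5 beats
  dotted half = 3 beats
  dotted half = 3 beats
  whole = 4 beats
  dotted quarter = 1.5 beats
Sum = 3 + 2 + 1.5 + 3 + 3 + 4 + 1.5
= 18 beats


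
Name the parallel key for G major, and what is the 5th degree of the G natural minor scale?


Solution.
Parallel keys share the same tonic but differ in mode
G major → parallel is G minor
G natural minor scale: G A Bb C D Eb F
= G minor; 5th degree = D


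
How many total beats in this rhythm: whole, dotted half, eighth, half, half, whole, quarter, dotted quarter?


Beat values:
  whole = 4 beats
  dotted half = 3 beats
  eighth = 0.5 beats
  half = 2 beats
  half = 2 beats
  whole = 4 beats
  quarter = 1 beat
  dotted quarter = 1.5 beats
Sum = 4 + 3 + 0.5 + 2 + 2 + 4 + 1 + 1.5
= 18 beats


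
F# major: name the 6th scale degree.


Solution.
Major scale pattern: W-W-H-W-W-W-H (2-2-1-2-2-2-1 semitones)
Starting from F#:
  F# + 2 semitones → G#
  G# + 2 semitones → A#
  A# + 1 semitone → B
  B + 2 semitones → C#
  C# + 2 semitones → D#
  D# + 2 semitones → E#
  E# + 1 semitone → F#
Scale: F# G# A# B C# D# E#
Degree 6 = D#


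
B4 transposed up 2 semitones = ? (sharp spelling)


B4: chromatic position 11 in octave 4 → absolute = 4×12 + 11 = 59
Transpose up 2: 59 + 2 = 61
61 = 5×12 + 1 → C# in octave 5
Result = C#5


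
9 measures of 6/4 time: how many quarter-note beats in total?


Time signature 6/4: the bottom number 4 means the quarter note gets one count
The top number 6 means 6 quarter-note beats per measure
Total = 6 × 9 measures
= 54 quarter-note beats


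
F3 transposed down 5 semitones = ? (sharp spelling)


F3: chromatic position 5 in octave 3 → absolute = 3×12 + 5 = 41
Transpose down 5: 41 - 5 = 36
36 = 3×12 + 0 → C in octave 3
Result = C3


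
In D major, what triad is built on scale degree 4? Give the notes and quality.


D major scale: D E F# G A B C#
Diatonic triad on degree 4 stacks scale notes 4, 6, 1: G B D
G→B = 4 semitones; G→D = 7 semitones → major triad
= G B D (major)


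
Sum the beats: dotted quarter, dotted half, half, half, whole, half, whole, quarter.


Solution.
Beat values:
  dotted quarter = 1.5 beats
  dotted half = 3 beats
  half = 2 beats
  half = 2 beats
  whole = 4 beats
  half = 2 beats
  whole = 4 beats
  quarter = 1 beat
Sum = 1.5 + 3 + 2 + 2 + 4 + 2 + 4 + 1
= 19.5 beats


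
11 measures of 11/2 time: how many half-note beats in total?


Reasoning:
Time signature 11/2: the bottom number 2 means the half note gets one count
The top number 11 means 11 half-note beats per measure
Total = 11 × 11 measures
= 121 half-note beats


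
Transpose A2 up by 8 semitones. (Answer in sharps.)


A2: chromatic position 9 in octave 2 → absolute = 2×12 + 9 = 33
Transpose up 8: 33 + 8 = 41
41 = 3×12 + 5 → F in octave 3
Result = F3


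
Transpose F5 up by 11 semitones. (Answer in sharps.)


Working:
F5: chromatic position 5 in octave 5 → absolute = 5×12 + 5 = 65
Transpose up 11: 65 + 11 = 76
76 = 6×12 + 4 → E in octave 6
Result = E6


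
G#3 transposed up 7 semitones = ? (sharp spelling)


Let's work it out.
G#3: chromatic position 8 in octave 3 → absolute = 3×12 + 8 = 44
Transpose up 7: 44 + 7 = 51
51 = 4×12 + 3 → D# in octave 4
Result = D#4


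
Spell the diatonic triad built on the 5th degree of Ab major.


Working:
Ab major scale: Ab Bb C Db Eb F G
Diatonic triad on degree 5 stacks scale notes 5, 7, 2: Eb G Bb
Eb→G = 4 semitones; Eb→Bb = 7 semitones → major triad
= Eb G Bb (major)
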